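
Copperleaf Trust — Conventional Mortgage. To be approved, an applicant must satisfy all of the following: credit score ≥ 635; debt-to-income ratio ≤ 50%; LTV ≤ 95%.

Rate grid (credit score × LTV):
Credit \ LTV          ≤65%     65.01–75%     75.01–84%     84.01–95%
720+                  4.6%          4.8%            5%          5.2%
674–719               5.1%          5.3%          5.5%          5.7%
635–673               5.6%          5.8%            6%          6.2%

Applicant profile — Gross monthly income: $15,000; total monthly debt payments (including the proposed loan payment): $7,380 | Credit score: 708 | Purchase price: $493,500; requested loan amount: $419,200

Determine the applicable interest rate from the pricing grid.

5.7%

Credit score 708 ≥ 635; Debt-to-income = 7,380/15,000 = 49.2% — meets 50% limit
LTV = 419,200/493,500 = 84.9% ≤ 95%
Credit 708 → row 674–719; LTV 84.9% → column 84.01–95%. Grid cell → 5.7%.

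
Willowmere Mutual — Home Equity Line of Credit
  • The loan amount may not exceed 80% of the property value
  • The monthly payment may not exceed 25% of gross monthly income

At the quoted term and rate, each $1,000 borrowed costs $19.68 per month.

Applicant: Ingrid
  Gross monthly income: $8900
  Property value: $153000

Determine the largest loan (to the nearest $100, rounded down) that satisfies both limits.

Payment cap: 25% × $8,900 = $2,225/month.
At $19.68 per $1,000, that supports 2,225/19.68 × 1,000 ≈ $113,058 → $113,000.
LTV cap: 80% × $153,000 = $122,400 → $122,400.
Binding constraint: payment-to-income.

$113,000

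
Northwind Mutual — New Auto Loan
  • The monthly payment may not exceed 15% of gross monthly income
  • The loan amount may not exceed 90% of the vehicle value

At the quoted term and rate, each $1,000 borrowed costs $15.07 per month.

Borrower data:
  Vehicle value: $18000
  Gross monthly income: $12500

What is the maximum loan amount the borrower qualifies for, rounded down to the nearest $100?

$16,200

Payment cap: 15% × $12,500 = $1,875/month.
At $15.07 per $1,000, that supports 1,875/15.07 × 1,000 ≈ $124,419 → $124,400.
LTV cap: 90% × $18,000 = $16,200 → $16,200.
Binding constraint: loan-to-value.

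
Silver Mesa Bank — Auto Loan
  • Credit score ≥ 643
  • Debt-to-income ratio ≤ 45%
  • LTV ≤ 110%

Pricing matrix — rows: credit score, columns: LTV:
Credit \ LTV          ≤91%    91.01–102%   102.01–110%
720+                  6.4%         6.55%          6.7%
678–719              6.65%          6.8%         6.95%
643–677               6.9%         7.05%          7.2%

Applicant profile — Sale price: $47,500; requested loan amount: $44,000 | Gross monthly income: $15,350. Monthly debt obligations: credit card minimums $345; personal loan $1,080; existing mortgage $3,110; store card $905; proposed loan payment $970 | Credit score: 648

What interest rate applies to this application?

7.05%

Credit score 648 ≥ 643; Total monthly debts = (345 + 1,080 + 3,110 + 905 + 970) = 6,410. Debt-to-income = 6,410/15,350 = 41.8% — meets 45% limit
Loan-to-value = 44,000/47,500 = 92.6% — pass (110% max)
Credit 648 → row 643–677; LTV 92.6% → column 91.01–102%. Grid cell → 7.05%.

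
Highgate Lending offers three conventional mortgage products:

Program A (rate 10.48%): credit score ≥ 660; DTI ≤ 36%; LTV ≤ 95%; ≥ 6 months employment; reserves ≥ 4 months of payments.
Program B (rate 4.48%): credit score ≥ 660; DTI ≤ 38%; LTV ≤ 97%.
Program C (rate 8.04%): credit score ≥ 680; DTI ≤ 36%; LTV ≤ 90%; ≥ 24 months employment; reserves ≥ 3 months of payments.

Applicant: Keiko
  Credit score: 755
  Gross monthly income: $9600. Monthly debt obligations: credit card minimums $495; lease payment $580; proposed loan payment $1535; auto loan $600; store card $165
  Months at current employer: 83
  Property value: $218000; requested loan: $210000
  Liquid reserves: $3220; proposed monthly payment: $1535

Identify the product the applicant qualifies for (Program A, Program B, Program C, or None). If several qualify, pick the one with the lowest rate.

Total debts = (495 + 580 + 1,535 + 600 + 165) = 3,375; DTI = 3,375/9,600 = 35.2%.
LTV = 210,000/218,000 = 96.3%.
Reserves = 3,220/1,535 = 2.1 months.
Program A: score 755 ≥ 660; DTI 35.2% ≤ 36%; LTV 96.3% > 95%; employment 83 ≥ 6 mo; reserves 2.1 < 4 mo → does not qualify.
Program B: score 755 ≥ 660; DTI 35.2% ≤ 38%; LTV 96.3% ≤ 97% → qualifies.
Program C: score 755 ≥ 680; DTI 35.2% ≤ 36%; LTV 96.3% > 90%; employment 83 ≥ 24 mo; reserves 2.1 < 3 mo → does not qualify.

Program B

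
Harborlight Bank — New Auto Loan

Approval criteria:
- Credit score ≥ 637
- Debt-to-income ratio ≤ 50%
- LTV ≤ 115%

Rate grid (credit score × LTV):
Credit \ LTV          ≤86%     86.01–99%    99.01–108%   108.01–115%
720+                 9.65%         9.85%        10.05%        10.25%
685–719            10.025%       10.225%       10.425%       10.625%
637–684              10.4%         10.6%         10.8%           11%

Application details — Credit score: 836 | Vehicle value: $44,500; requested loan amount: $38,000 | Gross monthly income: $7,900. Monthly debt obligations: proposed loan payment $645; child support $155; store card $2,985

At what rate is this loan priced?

Credit score 836 ≥ 637; Total monthly debts = (645 + 155 + 2,985) = 3,785. DTI: 3,785 ÷ 7,900 = 47.9%, within the 50% cap
LTV: 38,000 ÷ 44,500 = 85.4%, within 115% cap
Credit 836 → row 720+; LTV 85.4% → column ≤86%. Grid cell → 9.65%.

9.65%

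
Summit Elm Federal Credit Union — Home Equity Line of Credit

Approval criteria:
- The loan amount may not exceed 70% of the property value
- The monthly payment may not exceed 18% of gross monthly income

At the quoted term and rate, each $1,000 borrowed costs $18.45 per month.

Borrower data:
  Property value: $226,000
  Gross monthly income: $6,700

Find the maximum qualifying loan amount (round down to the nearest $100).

Payment cap: 18% × $6,700 = $1,206/month.
At $18.45 per $1,000, that supports 1,206/18.45 × 1,000 ≈ $65,365 → $65,300.
LTV cap: 70% × $226,000 = $158,200 → $158,200.
Binding constraint: payment-to-income.

$65,300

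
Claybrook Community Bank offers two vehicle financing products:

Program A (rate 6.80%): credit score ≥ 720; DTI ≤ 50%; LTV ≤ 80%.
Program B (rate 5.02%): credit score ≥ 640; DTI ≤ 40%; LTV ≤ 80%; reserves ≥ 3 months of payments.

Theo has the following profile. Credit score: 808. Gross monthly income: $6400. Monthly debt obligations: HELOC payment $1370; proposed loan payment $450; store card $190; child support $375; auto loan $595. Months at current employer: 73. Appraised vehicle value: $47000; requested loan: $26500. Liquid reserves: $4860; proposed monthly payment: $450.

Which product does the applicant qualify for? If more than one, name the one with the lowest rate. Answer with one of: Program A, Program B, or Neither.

Program A

Total debts = (1,370 + 450 + 190 + 375 + 595) = 2,980; DTI = 2,980/6,400 = 46.6%.
LTV = 26,500/47,000 = 56.4%.
Reserves = 4,860/450 = 10.8 months.
Program A: score 808 ≥ 720; DTI 46.6% ≤ 50%; LTV 56.4% ≤ 80% → qualifies.
Program B: score 808 ≥ 640; DTI 46.6% > 40%; LTV 56.4% ≤ 80%; reserves 10.8 ≥ 3 mo → does not qualify.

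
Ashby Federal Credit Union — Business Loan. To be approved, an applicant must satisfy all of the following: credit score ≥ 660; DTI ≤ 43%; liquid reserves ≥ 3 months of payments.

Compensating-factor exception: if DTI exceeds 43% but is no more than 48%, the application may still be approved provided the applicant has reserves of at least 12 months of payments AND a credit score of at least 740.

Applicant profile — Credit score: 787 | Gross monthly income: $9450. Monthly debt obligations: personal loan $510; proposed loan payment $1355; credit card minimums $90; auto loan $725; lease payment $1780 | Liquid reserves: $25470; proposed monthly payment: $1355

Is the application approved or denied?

Approved

Credit score 787 ≥ 660 (meets base)
Total debts = (510 + 1,355 + 90 + 725 + 1,780) = 4,460. DTI: 4,460 ÷ 9,450 = 47.2%, over the 43% base limit.
Reserves = 25,470/1,355 = 18.8 months ≥ 3
47.2% falls in the override range (43%–48%), so the compensating-factor test applies.
Override check — reserves: 18.8 mo (ok); score: 787 (ok).
Both override conditions satisfied; DTI exception granted.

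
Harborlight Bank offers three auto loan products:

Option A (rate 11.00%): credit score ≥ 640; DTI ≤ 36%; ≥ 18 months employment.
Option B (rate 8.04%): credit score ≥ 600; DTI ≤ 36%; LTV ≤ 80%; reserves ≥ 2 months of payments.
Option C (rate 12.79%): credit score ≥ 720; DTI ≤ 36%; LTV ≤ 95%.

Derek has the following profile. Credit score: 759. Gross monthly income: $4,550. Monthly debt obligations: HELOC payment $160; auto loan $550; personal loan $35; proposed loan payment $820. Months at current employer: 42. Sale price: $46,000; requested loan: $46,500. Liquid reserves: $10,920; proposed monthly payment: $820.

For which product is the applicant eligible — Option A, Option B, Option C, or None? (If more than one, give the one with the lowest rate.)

Total debts = (160 + 550 + 35 + 820) = 1,565; DTI = 1,565/4,550 = 34.4%.
LTV = 46,500/46,000 = 101.1%.
Reserves = 10,920/820 = 13.3 months.
Option A: score 759 ≥ 640; DTI 34.4% ≤ 36%; employment 42 ≥ 18 mo → qualifies.
Option B: score 759 ≥ 600; DTI 34.4% ≤ 36%; LTV 101.1% > 80%; reserves 13.3 ≥ 2 mo → does not qualify.
Option C: score 759 ≥ 720; DTI 34.4% ≤ 36%; LTV 101.1% > 95% → does not qualify.

Option A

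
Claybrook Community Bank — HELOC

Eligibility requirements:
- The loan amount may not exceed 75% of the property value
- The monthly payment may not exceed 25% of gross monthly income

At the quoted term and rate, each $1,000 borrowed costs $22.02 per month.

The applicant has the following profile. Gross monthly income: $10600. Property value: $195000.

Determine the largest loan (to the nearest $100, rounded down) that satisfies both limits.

$120,300

Payment cap: 25% × $10,600 = $2,650/month.
At $22.02 per $1,000, that supports 2,650/22.02 × 1,000 ≈ $120,345 → $120,300.
LTV cap: 75% × $195,000 = $146,250 → $146,200.
Binding constraint: payment-to-income.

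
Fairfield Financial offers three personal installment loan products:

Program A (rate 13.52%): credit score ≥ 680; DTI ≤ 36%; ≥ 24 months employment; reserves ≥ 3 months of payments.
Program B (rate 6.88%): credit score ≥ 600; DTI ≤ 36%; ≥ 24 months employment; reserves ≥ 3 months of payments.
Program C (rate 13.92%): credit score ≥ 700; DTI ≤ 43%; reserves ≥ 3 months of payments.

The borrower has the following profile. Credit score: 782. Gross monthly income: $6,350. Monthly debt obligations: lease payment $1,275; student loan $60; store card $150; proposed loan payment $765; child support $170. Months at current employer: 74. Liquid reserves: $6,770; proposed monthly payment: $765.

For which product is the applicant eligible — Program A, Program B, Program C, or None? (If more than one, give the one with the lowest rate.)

Program C

Total debts = (1,275 + 60 + 150 + 765 + 170) = 2,420; DTI = 2,420/6,350 = 38.1%.
Reserves = 6,770/765 = 8.8 months.
Program A: score 782 ≥ 680; DTI 38.1% > 36%; employment 74 ≥ 24 mo; reserves 8.8 ≥ 3 mo → does not qualify.
Program B: score 782 ≥ 600; DTI 38.1% > 36%; employment 74 ≥ 24 mo; reserves 8.8 ≥ 3 mo → does not qualify.
Program C: score 782 ≥ 700; DTI 38.1% ≤ 43%; reserves 8.8 ≥ 3 mo → qualifies.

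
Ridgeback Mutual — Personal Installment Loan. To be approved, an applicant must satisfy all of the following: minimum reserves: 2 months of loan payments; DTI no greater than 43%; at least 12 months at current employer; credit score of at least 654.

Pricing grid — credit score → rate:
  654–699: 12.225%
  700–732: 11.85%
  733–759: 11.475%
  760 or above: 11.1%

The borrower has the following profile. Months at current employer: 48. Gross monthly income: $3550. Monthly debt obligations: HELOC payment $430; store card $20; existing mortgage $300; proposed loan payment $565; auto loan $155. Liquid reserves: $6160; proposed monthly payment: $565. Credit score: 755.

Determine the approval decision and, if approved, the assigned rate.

Approved at 11.475%

Credit score 755 ≥ 654 (meets minimum)
Employment 48 ≥ 12 months
Reserves = 6,160/565 = 10.9 months ≥ 2
Total monthly debts = (430 + 20 + 300 + 565 + 155) = 1,470. DTI: 1,470 ÷ 3,550 = 41.4%, within the 43% cap
All requirements met. Score 755 falls in the 733–759 tier → 11.475%.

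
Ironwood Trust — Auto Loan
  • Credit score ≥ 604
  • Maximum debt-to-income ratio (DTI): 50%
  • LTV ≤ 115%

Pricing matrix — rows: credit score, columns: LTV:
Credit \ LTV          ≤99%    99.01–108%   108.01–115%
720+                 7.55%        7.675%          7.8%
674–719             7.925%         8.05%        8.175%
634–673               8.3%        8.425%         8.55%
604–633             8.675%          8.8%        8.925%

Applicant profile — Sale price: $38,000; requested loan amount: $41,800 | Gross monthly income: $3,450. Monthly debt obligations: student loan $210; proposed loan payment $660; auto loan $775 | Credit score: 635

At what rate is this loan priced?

8.55%

Credit score 635 ≥ 604; Total monthly debts = (210 + 660 + 775) = 1,645. Debt-to-income = 1,645/3,450 = 47.7% — meets 50% limit
LTV: 41,800 ÷ 38,000 = 110%, within 115% cap
Row: 635 falls in 634–673. Column: 110% falls in 108.01–115%. Rate = 8.55%.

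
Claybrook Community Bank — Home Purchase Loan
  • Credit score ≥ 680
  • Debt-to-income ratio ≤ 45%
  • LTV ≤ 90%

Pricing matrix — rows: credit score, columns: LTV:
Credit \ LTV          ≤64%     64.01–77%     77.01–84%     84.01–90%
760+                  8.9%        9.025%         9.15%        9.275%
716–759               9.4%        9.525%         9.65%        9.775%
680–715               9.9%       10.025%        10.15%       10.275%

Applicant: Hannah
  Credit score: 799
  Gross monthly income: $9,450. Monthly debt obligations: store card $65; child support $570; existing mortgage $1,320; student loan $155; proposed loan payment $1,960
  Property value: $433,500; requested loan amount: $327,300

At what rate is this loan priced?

Credit score 799 ≥ 680; Total monthly debts = (65 + 570 + 1,320 + 155 + 1,960) = 4,070. DTI = 4,070/9,450 = 43.1% ≤ 45%
LTV = 327,300/433,500 = 75.5% ≤ 90%
Credit 799 → row 760+; LTV 75.5% → column 64.01–77%. Grid cell → 9.025%.

9.025%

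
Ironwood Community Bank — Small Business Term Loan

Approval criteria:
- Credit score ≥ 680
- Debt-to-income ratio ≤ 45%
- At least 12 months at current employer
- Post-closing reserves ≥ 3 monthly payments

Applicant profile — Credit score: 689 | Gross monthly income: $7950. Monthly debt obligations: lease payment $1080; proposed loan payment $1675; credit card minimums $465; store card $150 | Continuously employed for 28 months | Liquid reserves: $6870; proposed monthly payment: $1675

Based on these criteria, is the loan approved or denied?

Approved

Credit score 689 ≥ 680 (meets)
Total monthly debts = (1,080 + 1,675 + 465 + 150) = 3,370. Debt-to-income = 3,370/7,950 = 42.4% — meets 45% limit
Employment 28 ≥ 12 months
Liquid reserves cover 6,870/1,675 = 4.1 months — ≥ 3 required
All criteria satisfied.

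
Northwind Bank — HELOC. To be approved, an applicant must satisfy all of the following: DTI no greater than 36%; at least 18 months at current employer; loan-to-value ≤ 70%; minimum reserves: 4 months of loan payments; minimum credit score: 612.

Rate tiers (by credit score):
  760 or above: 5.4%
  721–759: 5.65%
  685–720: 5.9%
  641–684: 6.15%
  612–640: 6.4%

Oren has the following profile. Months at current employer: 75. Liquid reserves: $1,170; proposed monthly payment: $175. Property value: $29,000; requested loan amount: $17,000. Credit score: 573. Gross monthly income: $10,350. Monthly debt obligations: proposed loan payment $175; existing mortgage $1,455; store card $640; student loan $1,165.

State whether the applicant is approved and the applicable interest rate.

Denied

Credit score 573 < 612 (below minimum)
Employment 75 ≥ 18 months
Total monthly debts = (175 + 1,455 + 640 + 1,165) = 3,435. DTI = 3,435/10,350 = 33.2% ≤ 36%
Reserves: 1,170 ÷ 175 = 6.7 months (meets 4-month minimum)
Loan-to-value = 17,000/29,000 = 58.6% — pass (70% max)
Not all requirements met → denied.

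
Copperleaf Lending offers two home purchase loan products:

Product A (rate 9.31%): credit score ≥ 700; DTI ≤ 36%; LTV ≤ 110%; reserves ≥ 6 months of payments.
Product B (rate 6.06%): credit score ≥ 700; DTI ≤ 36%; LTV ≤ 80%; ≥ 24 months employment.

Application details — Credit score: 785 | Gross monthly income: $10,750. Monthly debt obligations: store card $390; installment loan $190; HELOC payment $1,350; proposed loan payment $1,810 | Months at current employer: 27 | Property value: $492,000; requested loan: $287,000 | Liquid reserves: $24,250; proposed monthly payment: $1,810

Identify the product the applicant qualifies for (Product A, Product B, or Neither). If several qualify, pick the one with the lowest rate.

Product B

Total debts = (390 + 190 + 1,350 + 1,810) = 3,740; DTI = 3,740/10,750 = 34.8%.
LTV = 287,000/492,000 = 58.3%.
Reserves = 24,250/1,810 = 13.4 months.
Product A: score 785 ≥ 700; DTI 34.8% ≤ 36%; LTV 58.3% ≤ 110%; reserves 13.4 ≥ 6 mo → qualifies.
Product B: score 785 ≥ 700; DTI 34.8% ≤ 36%; LTV 58.3% ≤ 80%; employment 27 ≥ 24 mo → qualifies.
Qualifying: Product A, Product B. Lowest rate is 6.06% → Product B.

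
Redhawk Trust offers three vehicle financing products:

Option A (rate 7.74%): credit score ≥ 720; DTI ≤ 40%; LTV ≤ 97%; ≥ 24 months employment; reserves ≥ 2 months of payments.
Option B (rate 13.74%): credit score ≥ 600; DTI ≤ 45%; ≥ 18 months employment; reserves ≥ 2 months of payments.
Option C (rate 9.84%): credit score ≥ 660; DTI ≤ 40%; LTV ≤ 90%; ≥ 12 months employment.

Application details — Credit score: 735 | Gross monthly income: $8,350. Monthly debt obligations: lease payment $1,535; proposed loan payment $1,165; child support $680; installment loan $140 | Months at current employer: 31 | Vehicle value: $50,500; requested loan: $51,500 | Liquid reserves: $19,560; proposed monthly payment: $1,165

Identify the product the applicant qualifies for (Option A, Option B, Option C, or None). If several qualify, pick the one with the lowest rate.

Total debts = (1,535 + 1,165 + 680 + 140) = 3,520; DTI = 3,520/8,350 = 42.2%.
LTV = 51,500/50,500 = 102%.
Reserves = 19,560/1,165 = 16.8 months.
Option A: score 735 ≥ 720; DTI 42.2% > 40%; LTV 102% > 97%; employment 31 ≥ 24 mo; reserves 16.8 ≥ 2 mo → does not qualify.
Option B: score 735 ≥ 600; DTI 42.2% ≤ 45%; employment 31 ≥ 18 mo; reserves 16.8 ≥ 2 mo → qualifies.
Option C: score 735 ≥ 660; DTI 42.2% > 40%; LTV 102% > 90%; employment 31 ≥ 12 mo → does not qualify.

Option B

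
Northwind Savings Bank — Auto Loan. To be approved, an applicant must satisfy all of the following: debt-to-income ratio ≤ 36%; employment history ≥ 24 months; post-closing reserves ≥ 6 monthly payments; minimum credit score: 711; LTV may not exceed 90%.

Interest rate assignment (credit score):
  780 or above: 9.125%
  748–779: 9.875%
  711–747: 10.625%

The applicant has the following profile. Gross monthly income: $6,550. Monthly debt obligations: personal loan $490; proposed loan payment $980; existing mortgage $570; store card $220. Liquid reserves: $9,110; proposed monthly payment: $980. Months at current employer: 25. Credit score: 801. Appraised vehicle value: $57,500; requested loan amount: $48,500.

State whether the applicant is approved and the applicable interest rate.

Approved at 9.125%

Credit score 801 ≥ 711 (meets minimum)
Liquid reserves cover 9,110/980 = 9.3 months — ≥ 6 required
Employment 25 ≥ 24 months
Total monthly debts = (490 + 980 + 570 + 220) = 2,260. DTI = 2,260/6,550 = 34.5% ≤ 36%
LTV = 48,500/57,500 = 84.3% ≤ 90%
All requirements met. Score 801 falls in the 780 or above tier → 9.125%.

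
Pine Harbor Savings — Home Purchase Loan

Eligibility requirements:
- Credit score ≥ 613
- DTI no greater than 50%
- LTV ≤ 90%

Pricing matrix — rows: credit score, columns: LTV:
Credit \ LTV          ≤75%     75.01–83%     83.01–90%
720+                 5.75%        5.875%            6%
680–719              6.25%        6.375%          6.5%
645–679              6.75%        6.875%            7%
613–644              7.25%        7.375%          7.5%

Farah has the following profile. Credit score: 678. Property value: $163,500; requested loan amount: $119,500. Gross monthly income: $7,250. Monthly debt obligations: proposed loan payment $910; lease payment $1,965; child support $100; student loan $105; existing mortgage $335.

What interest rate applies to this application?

Credit score 678 ≥ 613; Total monthly debts = (910 + 1,965 + 100 + 105 + 335) = 3,415. Debt-to-income = 3,415/7,250 = 47.1% — meets 50% limit
LTV: 119,500 ÷ 163,500 = 73.1%, within 90% cap
Credit 678 → row 645–679; LTV 73.1% → column ≤75%. Grid cell → 6.75%.

6.75%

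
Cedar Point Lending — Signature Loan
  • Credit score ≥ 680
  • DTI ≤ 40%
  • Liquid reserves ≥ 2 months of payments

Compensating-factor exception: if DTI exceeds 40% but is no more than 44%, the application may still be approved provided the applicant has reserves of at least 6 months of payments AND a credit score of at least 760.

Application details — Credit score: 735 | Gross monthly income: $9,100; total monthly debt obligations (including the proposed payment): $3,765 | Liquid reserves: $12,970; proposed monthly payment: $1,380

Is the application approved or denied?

Credit score 735 ≥ 680 (meets base)
DTI = 3,765/9,100 = 41.4% > 40% — standard DTI limit exceeded.
Liquid reserves cover 12,970/1,380 = 9.4 months — ≥ 2 required
DTI 41.4% is within the 40%–44% exception band; checking compensating factors.
Reserves 9.4 ≥ 6 months; credit score 735 < 760.
Compensating-factor requirement not fully met.

Denied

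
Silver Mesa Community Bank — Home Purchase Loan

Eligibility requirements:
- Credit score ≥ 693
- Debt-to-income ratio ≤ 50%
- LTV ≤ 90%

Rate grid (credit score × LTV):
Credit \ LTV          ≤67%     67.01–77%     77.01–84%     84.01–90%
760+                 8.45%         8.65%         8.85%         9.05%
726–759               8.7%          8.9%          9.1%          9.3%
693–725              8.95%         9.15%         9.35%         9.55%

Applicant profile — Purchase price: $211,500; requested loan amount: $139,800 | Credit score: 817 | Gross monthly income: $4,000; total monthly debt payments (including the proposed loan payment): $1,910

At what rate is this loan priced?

8.45%

Credit score 817 ≥ 693; DTI: 1,910 ÷ 4,000 = 47.8%, within the 50% cap
LTV = 139,800/211,500 = 66.1% ≤ 90%
Credit 817 → row 760+; LTV 66.1% → column ≤67%. Grid cell → 8.45%.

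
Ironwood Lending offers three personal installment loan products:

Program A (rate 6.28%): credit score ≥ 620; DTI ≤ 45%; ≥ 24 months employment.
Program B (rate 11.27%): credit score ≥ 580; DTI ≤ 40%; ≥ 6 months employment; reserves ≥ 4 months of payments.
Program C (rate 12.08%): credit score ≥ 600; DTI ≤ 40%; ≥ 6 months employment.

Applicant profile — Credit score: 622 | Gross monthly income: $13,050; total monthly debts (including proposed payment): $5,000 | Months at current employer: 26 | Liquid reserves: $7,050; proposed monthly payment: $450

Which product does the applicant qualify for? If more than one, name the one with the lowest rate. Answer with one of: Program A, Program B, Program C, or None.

DTI = 5,000/13,050 = 38.3%.
Reserves = 7,050/450 = 15.7 months.
Program A: score 622 ≥ 620; DTI 38.3% ≤ 45%; employment 26 ≥ 24 mo → qualifies.
Program B: score 622 ≥ 580; DTI 38.3% ≤ 40%; employment 26 ≥ 6 mo; reserves 15.7 ≥ 4 mo → qualifies.
Program C: score 622 ≥ 600; DTI 38.3% ≤ 40%; employment 26 ≥ 6 mo → qualifies.
Qualifying: Program A, Program B, Program C. Lowest rate is 6.28% → Program A.

Program A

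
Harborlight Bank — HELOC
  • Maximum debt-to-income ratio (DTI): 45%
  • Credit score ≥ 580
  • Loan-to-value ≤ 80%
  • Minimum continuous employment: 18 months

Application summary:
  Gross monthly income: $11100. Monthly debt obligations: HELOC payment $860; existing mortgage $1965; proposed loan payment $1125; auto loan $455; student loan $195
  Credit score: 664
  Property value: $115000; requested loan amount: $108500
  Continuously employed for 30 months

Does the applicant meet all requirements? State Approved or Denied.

Denied

Total monthly debts = (860 + 1,965 + 1,125 + 455 + 195) = 4,600. DTI: 4,600 ÷ 11,100 = 41.4%, within the 45% cap
Credit score 664 ≥ 580 (meets)
Loan-to-value = 108,500/115,000 = 94.3% — fail (80% max)
Employment 30 ≥ 18 months
Fails on LTV.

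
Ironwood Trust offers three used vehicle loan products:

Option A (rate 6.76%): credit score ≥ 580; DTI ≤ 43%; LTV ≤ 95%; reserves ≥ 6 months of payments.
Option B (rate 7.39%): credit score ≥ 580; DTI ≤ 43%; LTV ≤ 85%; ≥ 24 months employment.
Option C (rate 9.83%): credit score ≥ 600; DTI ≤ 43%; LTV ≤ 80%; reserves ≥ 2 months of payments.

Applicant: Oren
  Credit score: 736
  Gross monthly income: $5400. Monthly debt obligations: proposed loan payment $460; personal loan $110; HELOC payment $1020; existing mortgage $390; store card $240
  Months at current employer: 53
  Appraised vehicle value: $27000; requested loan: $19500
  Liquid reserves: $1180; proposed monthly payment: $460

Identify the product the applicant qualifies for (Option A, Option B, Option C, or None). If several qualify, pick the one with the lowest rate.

Option B

Total debts = (460 + 110 + 1,020 + 390 + 240) = 2,220; DTI = 2,220/5,400 = 41.1%.
LTV = 19,500/27,000 = 72.2%.
Reserves = 1,180/460 = 2.6 months.
Option A: score 736 ≥ 580; DTI 41.1% ≤ 43%; LTV 72.2% ≤ 95%; reserves 2.6 < 6 mo → does not qualify.
Option B: score 736 ≥ 580; DTI 41.1% ≤ 43%; LTV 72.2% ≤ 85%; employment 53 ≥ 24 mo → qualifies.
Option C: score 736 ≥ 600; DTI 41.1% ≤ 43%; LTV 72.2% ≤ 80%; reserves 2.6 ≥ 2 mo → qualifies.
Qualifying: Option B, Option C. Lowest rate is 7.39% → Option B.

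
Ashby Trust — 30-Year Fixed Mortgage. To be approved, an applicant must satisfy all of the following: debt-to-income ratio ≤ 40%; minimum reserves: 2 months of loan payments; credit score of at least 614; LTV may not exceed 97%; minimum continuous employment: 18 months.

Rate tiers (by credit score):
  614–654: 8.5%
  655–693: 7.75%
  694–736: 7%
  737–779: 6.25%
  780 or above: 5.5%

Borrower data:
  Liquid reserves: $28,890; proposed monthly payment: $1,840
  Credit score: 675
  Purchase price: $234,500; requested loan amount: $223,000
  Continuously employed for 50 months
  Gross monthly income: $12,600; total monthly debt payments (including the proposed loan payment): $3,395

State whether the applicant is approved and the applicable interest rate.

Approved at 7.75%

Credit score 675 ≥ 614 (meets minimum)
Debt-to-income = 3,395/12,600 = 26.9% — meets 40% limit
Reserves = 28,890/1,840 = 15.7 months ≥ 2
LTV: 223,000 ÷ 234,500 = 95.1%, within 97% cap
Employment 50 ≥ 18 months
All requirements met. Score 675 falls in the 655–693 tier → 7.75%.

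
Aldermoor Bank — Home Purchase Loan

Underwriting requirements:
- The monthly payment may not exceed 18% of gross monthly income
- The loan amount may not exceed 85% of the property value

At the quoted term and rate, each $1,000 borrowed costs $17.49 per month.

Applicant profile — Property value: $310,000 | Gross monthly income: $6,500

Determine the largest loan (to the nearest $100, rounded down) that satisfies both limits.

$66,800

Payment cap: 18% × $6,500 = $1,170/month.
At $17.49 per $1,000, that supports 1,170/17.49 × 1,000 ≈ $66,895 → $66,800.
LTV cap: 85% × $310,000 = $263,500 → $263,500.
Binding constraint: payment-to-income.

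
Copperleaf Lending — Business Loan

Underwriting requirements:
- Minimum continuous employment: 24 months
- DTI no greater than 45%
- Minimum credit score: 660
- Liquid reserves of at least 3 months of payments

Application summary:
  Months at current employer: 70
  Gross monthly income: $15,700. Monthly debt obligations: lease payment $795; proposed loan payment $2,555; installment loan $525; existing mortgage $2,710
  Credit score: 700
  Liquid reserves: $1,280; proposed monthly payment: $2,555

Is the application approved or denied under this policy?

Denied

Employment 70 ≥ 24 months
Total monthly debts = (795 + 2,555 + 525 + 2,710) = 6,585. DTI = 6,585/15,700 = 41.9% ≤ 45%
Credit score 700 ≥ 660 (meets)
Reserves: 1,280 ÷ 2,555 = 0.5 months (below 3-month minimum)
Fails on reserves.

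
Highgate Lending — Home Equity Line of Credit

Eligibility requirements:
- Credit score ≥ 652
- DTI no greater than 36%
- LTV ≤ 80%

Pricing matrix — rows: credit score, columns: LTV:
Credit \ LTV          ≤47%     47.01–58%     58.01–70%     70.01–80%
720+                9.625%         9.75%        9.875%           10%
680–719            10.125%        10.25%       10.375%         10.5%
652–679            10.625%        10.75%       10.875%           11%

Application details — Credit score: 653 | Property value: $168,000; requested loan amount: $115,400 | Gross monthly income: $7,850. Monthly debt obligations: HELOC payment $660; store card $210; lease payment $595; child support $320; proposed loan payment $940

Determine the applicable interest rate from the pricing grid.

Credit score 653 ≥ 652; Total monthly debts = (660 + 210 + 595 + 320 + 940) = 2,725. Debt-to-income = 2,725/7,850 = 34.7% — meets 36% limit
Loan-to-value = 115,400/168,000 = 68.7% — pass (80% max)
Row: 653 falls in 652–679. Column: 68.7% falls in 58.01–70%. Rate = 10.875%.

10.875%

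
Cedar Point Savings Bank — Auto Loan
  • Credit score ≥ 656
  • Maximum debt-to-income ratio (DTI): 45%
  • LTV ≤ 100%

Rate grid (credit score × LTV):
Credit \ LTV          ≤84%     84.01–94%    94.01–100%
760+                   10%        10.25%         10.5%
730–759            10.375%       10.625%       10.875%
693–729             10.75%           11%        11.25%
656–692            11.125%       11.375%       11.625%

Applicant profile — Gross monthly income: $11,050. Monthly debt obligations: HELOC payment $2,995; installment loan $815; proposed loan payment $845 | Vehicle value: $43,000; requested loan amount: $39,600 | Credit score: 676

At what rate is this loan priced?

Credit score 676 ≥ 656; Total monthly debts = (2,995 + 815 + 845) = 4,655. DTI: 4,655 ÷ 11,050 = 42.1%, within the 45% cap
LTV: 39,600 ÷ 43,000 = 92.1%, within 100% cap
Score 676 is in the 656–692 band; LTV 92.1% is in the 84.01–94% band → 11.375%.

11.375%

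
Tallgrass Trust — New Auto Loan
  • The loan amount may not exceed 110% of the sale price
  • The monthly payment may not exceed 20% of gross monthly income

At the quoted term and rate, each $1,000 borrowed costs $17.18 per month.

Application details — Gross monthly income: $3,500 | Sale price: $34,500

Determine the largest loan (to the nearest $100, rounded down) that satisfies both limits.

Payment cap: 20% × $3,500 = $700/month.
At $17.18 per $1,000, that supports 700/17.18 × 1,000 ≈ $40,745 → $40,700.
LTV cap: 110% × $34,500 = $37,950 → $37,900.
Binding constraint: loan-to-value.

$37,900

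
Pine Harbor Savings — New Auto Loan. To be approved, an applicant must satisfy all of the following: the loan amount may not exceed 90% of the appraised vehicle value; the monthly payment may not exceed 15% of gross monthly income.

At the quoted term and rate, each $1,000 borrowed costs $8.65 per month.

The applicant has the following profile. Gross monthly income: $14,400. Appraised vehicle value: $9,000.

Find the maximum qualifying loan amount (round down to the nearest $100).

$8,100

Payment cap: 15% × $14,400 = $2,160/month.
At $8.65 per $1,000, that supports 2,160/8.65 × 1,000 ≈ $249,710 → $249,700.
LTV cap: 90% × $9,000 = $8,100 → $8,100.
Binding constraint: loan-to-value.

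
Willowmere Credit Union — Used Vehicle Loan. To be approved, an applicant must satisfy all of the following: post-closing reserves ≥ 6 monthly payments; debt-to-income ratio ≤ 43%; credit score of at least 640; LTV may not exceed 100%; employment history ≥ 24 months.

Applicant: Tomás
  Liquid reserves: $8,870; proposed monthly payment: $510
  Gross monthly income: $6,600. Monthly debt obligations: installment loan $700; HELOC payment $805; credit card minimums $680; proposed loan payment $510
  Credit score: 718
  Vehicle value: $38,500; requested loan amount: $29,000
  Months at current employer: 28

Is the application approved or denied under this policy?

Approved

Liquid reserves cover 8,870/510 = 17.4 months — ≥ 6 required
Total monthly debts = (700 + 805 + 680 + 510) = 2,695. DTI = 2,695/6,600 = 40.8% ≤ 43%
Credit score 718 ≥ 640 (meets)
Loan-to-value = 29,000/38,500 = 75.3% — pass (100% max)
Employment 28 ≥ 24 months
All criteria satisfied.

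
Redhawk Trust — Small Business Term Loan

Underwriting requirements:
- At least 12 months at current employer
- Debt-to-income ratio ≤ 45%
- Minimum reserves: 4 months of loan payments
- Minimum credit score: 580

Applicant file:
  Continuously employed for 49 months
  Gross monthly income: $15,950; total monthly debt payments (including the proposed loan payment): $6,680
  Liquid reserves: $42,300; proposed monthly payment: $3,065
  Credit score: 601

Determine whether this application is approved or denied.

Employment 49 ≥ 12 months
DTI = 6,680/15,950 = 41.9% ≤ 45%
Liquid reserves cover 42,300/3,065 = 13.8 months — ≥ 4 required
Credit score 601 ≥ 580 (meets)
All criteria satisfied.

Approved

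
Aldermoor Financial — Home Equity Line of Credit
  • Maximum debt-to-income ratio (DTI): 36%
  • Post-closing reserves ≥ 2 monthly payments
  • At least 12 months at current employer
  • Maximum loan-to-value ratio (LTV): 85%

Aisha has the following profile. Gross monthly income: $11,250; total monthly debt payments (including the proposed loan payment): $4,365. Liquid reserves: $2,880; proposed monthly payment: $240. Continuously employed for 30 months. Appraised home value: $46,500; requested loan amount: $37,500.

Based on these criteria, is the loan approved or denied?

DTI: 4,365 ÷ 11,250 = 38.8%, exceeds the 36% cap
Reserves = 2,880/240 = 12.0 months ≥ 2
Employment 30 ≥ 12 months
LTV = 37,500/46,500 = 80.6% ≤ 85%
Fails on DTI.

Denied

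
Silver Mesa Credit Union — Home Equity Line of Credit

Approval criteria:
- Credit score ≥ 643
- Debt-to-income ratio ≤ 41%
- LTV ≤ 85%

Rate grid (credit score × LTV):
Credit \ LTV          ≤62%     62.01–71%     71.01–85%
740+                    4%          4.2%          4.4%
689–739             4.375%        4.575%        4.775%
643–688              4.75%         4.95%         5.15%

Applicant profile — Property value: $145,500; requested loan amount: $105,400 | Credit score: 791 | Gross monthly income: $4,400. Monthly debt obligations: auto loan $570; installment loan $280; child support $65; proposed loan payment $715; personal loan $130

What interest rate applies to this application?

Credit score 791 ≥ 643; Total monthly debts = (570 + 280 + 65 + 715 + 130) = 1,760. Debt-to-income = 1,760/4,400 = 40% — meets 41% limit
LTV = 105,400/145,500 = 72.4% ≤ 85%
Row: 791 falls in 740+. Column: 72.4% falls in 71.01–85%. Rate = 4.4%.

4.4%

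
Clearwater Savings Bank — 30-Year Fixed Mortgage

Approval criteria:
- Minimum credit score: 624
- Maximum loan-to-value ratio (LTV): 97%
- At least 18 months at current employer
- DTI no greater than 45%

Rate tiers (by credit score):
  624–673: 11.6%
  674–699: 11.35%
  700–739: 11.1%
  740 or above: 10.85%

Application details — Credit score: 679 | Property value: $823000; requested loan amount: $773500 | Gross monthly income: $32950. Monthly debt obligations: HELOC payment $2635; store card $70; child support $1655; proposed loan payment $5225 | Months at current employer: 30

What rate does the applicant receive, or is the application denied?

Credit score 679 ≥ 624 (meets minimum)
Employment 30 ≥ 18 months
Loan-to-value = 773,500/823,000 = 94% — pass (97% max)
Total monthly debts = (2,635 + 70 + 1,655 + 5,225) = 9,585. DTI: 9,585 ÷ 32,950 = 29.1%, within the 45% cap
All requirements met. Score 679 falls in the 674–699 tier → 11.35%.

Approved at 11.35%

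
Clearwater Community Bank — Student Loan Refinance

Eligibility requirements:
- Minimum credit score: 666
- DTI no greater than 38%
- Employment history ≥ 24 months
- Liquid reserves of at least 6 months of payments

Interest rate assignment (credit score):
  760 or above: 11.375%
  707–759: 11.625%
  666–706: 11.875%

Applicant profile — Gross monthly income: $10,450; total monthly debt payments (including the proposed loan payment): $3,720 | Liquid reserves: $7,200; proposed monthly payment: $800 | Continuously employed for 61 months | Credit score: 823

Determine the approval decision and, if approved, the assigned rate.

Credit score 823 ≥ 666 (meets minimum)
Employment 61 ≥ 24 months
Debt-to-income = 3,720/10,450 = 35.6% — meets 38% limit
Reserves = 7,200/800 = 9.0 months ≥ 6
All requirements met. Score 823 falls in the 760 or above tier → 11.375%.

Approved at 11.375%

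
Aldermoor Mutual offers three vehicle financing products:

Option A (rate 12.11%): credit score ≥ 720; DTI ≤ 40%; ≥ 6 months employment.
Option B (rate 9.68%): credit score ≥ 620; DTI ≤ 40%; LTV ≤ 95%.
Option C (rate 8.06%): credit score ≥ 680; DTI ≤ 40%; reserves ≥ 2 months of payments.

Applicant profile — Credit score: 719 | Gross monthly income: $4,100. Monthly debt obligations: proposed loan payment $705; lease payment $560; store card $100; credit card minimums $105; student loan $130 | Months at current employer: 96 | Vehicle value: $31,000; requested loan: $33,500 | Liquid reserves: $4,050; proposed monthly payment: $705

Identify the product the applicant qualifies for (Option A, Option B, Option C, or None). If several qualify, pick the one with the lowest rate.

Option C

Total debts = (705 + 560 + 100 + 105 + 130) = 1,600; DTI = 1,600/4,100 = 39%.
LTV = 33,500/31,000 = 108.1%.
Reserves = 4,050/705 = 5.7 months.
Option A: score 719 < 720; DTI 39% ≤ 40%; employment 96 ≥ 6 mo → does not qualify.
Option B: score 719 ≥ 620; DTI 39% ≤ 40%; LTV 108.1% > 95% → does not qualify.
Option C: score 719 ≥ 680; DTI 39% ≤ 40%; reserves 5.7 ≥ 2 mo → qualifies.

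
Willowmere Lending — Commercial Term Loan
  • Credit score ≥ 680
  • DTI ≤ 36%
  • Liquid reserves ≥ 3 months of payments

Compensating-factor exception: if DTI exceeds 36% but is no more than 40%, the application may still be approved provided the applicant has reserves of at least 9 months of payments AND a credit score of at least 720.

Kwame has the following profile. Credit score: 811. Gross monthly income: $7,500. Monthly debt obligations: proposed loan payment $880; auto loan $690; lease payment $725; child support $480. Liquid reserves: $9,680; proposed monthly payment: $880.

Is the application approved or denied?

Approved

Credit score 811 ≥ 680 (meets base)
Total debts = (880 + 690 + 725 + 480) = 2,775. DTI = 2,775/7,500 = 37% > 36% — standard DTI limit exceeded.
Reserves = 9,680/880 = 11.0 months ≥ 3
DTI 37% is within the 36%–40% exception band; checking compensating factors.
Override check — reserves: 11.0 mo (ok); score: 811 (ok).
Both compensating conditions met → exception applies.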